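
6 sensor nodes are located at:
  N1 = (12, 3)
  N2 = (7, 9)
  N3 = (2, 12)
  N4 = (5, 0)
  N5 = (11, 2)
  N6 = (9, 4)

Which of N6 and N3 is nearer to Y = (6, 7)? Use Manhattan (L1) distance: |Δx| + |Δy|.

d(Y,N6) = |6−9| + |7−4| = 3 + 3 = 6
d(Y,N3) = |6−2| + |7−12| = 4 + 5 = 9
6 < 9, so N6 is closer.

N6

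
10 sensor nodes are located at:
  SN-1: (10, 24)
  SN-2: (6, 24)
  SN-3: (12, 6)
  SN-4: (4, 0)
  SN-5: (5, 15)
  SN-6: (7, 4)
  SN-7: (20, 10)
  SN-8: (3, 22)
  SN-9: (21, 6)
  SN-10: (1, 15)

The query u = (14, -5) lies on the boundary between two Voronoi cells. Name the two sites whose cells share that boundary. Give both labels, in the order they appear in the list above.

Squared distances from u to each site:
d²(u, SN-1) = 16 + 841 = 857
d²(u, SN-2) = 64 + 841 = 905
d²(u, SN-3) = 4 + 121 = 125
d²(u, SN-4) = 100 + 25 = 125
d²(u, SN-5) = 81 + 400 = 481
d²(u, SN-6) = 49 + 81 = 130
d²(u, SN-7) = 36 + 225 = 261
d²(u, SN-8) = 121 + 729 = 850
d²(u, SN-9) = 49 + 121 = 170
d²(u, SN-10) = 169 + 400 = 569
u is equidistant from SN-3 and SN-4 (both at squared distance 125), and every other site is strictly farther — so u lies on the SN-3–SN-4 Voronoi edge.

SN-3 and SN-4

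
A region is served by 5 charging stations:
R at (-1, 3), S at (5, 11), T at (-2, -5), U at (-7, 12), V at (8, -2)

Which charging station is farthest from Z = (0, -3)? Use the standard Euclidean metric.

Since √ is increasing, it suffices to compare squared distances:
|ZR|² = (0−(-1))² + (-3−3)² = 1 + 36 = 37
|ZS|² = (0−5)² + (-3−11)² = 25 + 196 = 221
|ZT|² = (0−(-2))² + (-3−(-5))² = 4 + 4 = 8
|ZU|² = (0−(-7))² + (-3−12)² = 49 + 225 = 274
|ZV|² = (0−8)² + (-3−(-2))² = 64 + 1 = 65
The largest is to U.

U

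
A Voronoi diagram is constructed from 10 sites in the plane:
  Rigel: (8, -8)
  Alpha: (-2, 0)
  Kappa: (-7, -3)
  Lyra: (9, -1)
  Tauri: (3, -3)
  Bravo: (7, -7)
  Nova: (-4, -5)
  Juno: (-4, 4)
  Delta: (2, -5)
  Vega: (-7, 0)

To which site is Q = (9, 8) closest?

Lyra

Compare squared distances (the ordering matches that of the actual distances):
d²(Q, Rigel) = (9−8)² + (8−(-8))² = 1 + 256 = 257
d²(Q, Alpha) = (9−(-2))² + (8−0)² = 121 + 64 = 185
d²(Q, Kappa) = (9−(-7))² + (8−(-3))² = 256 + 121 = 377
d²(Q, Lyra) = (9−9)² + (8−(-1))² = 0 + 81 = 81
d²(Q, Tauri) = (9−3)² + (8−(-3))² = 36 + 121 = 157
d²(Q, Bravo) = (9−7)² + (8−(-7))² = 4 + 225 = 229
d²(Q, Nova) = (9−(-4))² + (8−(-5))² = 169 + 169 = 338
d²(Q, Juno) = (9−(-4))² + (8−4)² = 169 + 16 = 185
d²(Q, Delta) = (9−2)² + (8−(-5))² = 49 + 169 = 218
d²(Q, Vega) = (9−(-7))² + (8−0)² = 256 + 64 = 320
The smallest is to Lyra, so Q lies in the Voronoi region of Lyra.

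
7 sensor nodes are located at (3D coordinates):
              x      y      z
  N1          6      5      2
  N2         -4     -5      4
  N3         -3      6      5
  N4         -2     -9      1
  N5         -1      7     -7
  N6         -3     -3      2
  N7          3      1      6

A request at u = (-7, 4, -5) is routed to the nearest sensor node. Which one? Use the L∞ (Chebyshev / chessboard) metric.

N5

d(u,N1) = max(13, 1, 7) = 13
d(u,N2) = max(3, 9, 9) = 9
d(u,N3) = max(4, 2, 10) = 10
d(u,N4) = max(5, 13, 6) = 13
d(u,N5) = max(6, 3, 2) = 6
d(u,N6) = max(4, 7, 7) = 7
d(u,N7) = max(10, 3, 11) = 11
The smallest is to N5, so u lies in the Voronoi region of N5.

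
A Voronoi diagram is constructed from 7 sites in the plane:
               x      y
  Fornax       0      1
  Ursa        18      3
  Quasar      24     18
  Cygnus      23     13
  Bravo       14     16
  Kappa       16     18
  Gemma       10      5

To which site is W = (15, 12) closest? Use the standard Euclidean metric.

Since √ is increasing, it suffices to compare squared distances:
d²(W, Fornax) = (15−0)² + (12−1)² = 225 + 121 = 346
d²(W, Ursa) = (15−18)² + (12−3)² = 9 + 81 = 90
d²(W, Quasar) = (15−24)² + (12−18)² = 81 + 36 = 117
d²(W, Cygnus) = (15−23)² + (12−13)² = 64 + 1 = 65
d²(W, Bravo) = (15−14)² + (12−16)² = 1 + 16 = 17
d²(W, Kappa) = (15−16)² + (12−18)² = 1 + 36 = 37
d²(W, Gemma) = (15−10)² + (12−5)² = 25 + 49 = 74
The smallest is to Bravo, so W lies in the Voronoi region of Bravo.

Bravo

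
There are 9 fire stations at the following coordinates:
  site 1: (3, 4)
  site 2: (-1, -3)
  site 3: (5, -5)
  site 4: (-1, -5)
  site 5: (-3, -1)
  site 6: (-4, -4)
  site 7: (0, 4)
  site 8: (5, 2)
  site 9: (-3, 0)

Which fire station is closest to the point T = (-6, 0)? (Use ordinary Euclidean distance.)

site 9

Since √ is increasing, it suffices to compare squared distances:
d²(T, site 1) = (-6−3)² + (0−4)² = 81 + 16 = 97
d²(T, site 2) = (-6−(-1))² + (0−(-3))² = 25 + 9 = 34
d²(T, site 3) = (-6−5)² + (0−(-5))² = 121 + 25 = 146
d²(T, site 4) = (-6−(-1))² + (0−(-5))² = 25 + 25 = 50
d²(T, site 5) = (-6−(-3))² + (0−(-1))² = 9 + 1 = 10
d²(T, site 6) = (-6−(-4))² + (0−(-4))² = 4 + 16 = 20
d²(T, site 7) = (-6−0)² + (0−4)² = 36 + 16 = 52
d²(T, site 8) = (-6−5)² + (0−2)² = 121 + 4 = 125
d²(T, site 9) = (-6−(-3))² + (0−0)² = 9 + 0 = 9
site 9 is nearest.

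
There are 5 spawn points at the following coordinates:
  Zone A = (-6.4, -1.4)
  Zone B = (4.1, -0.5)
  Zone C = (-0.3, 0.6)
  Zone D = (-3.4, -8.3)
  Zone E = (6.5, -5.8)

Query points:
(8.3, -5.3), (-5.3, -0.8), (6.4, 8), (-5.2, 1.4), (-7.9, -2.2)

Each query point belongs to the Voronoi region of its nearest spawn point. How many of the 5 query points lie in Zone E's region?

(8.3, -5.3) — d² to each: Zone A:231.3, Zone B:40.68, Zone C:108.77, Zone D:145.89, Zone E:3.49 → nearest is Zone E
(-5.3, -0.8) — d² to each: Zone A:1.57, Zone B:88.45, Zone C:26.96, Zone D:59.86, Zone E:164.24 → nearest is Zone A
(6.4, 8) — d² to each: Zone A:252.2, Zone B:77.54, Zone C:99.65, Zone D:361.73, Zone E:190.45 → nearest is Zone B
(-5.2, 1.4) — d² to each: Zone A:9.28, Zone B:90.1, Zone C:24.65, Zone D:97.33, Zone E:188.73 → nearest is Zone A
(-7.9, -2.2) — d² to each: Zone A:2.89, Zone B:146.89, Zone C:65.6, Zone D:57.46, Zone E:220.32 → nearest is Zone A
1 of the 5 points has Zone E as nearest.

1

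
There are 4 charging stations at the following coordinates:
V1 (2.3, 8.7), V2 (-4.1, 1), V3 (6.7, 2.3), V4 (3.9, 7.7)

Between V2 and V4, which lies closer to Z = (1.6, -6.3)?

V2

Compare squared distances:
|ZV2|² = (1.6−(-4.1))² + (-6.3−1)² = 32.49 + 53.29 = 85.78
|ZV4|² = (1.6−3.9)² + (-6.3−7.7)² = 5.29 + 196 = 201.29
85.78 < 201.29, so V2 is closer.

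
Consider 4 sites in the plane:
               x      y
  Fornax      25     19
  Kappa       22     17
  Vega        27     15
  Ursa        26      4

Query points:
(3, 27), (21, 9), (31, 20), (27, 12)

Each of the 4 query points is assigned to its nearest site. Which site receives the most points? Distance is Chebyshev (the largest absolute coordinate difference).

(3, 27) — d to each: Fornax:22, Kappa:19, Vega:24, Ursa:23 → nearest is Kappa
(21, 9) — d to each: Fornax:10, Kappa:8, Vega:6, Ursa:5 → nearest is Ursa
(31, 20) — d to each: Fornax:6, Kappa:9, Vega:5, Ursa:16 → nearest is Vega
(27, 12) — d to each: Fornax:7, Kappa:5, Vega:3, Ursa:8 → nearest is Vega
Tally — Kappa:1, Vega:2, Ursa:1. Vega captures the most (2).

Vega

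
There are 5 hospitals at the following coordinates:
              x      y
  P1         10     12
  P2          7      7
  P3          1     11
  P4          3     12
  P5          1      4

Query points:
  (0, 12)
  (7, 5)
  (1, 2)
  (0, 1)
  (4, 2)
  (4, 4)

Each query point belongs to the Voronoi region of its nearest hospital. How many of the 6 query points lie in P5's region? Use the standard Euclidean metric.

(0, 12) — d² to each: P1:100, P2:74, P3:2, P4:9, P5:65 → nearest is P3
(7, 5) — d² to each: P1:58, P2:4, P3:72, P4:65, P5:37 → nearest is P2
(1, 2) — d² to each: P1:181, P2:61, P3:81, P4:104, P5:4 → nearest is P5
(0, 1) — d² to each: P1:221, P2:85, P3:101, P4:130, P5:10 → nearest is P5
(4, 2) — d² to each: P1:136, P2:34, P3:90, P4:101, P5:13 → nearest is P5
(4, 4) — d² to each: P1:100, P2:18, P3:58, P4:65, P5:9 → nearest is P5
4 of the 6 points have P5 as nearest.

4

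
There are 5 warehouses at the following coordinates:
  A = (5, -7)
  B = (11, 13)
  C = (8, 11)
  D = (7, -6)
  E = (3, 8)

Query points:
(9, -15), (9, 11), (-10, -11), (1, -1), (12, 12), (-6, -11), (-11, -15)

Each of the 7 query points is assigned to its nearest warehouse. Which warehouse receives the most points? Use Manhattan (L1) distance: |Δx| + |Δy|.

A

(9, -15) — d to each: A:12, B:30, C:27, D:11, E:29 → nearest is D
(9, 11) — d to each: A:22, B:4, C:1, D:19, E:9 → nearest is C
(-10, -11) — d to each: A:19, B:45, C:40, D:22, E:32 → nearest is A
(1, -1) — d to each: A:10, B:24, C:19, D:11, E:11 → nearest is A
(12, 12) — d to each: A:26, B:2, C:5, D:23, E:13 → nearest is B
(-6, -11) — d to each: A:15, B:41, C:36, D:18, E:28 → nearest is A
(-11, -15) — d to each: A:24, B:50, C:45, D:27, E:37 → nearest is A
Tally — A:4, B:1, C:1, D:1. A captures the most (4).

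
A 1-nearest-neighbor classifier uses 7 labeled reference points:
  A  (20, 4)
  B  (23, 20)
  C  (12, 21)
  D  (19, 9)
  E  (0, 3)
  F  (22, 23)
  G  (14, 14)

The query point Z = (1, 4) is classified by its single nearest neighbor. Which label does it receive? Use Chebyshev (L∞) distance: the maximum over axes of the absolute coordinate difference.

d(Z,A) = max(19, 0) = 19
d(Z,B) = max(22, 16) = 22
d(Z,C) = max(11, 17) = 17
d(Z,D) = max(18, 5) = 18
d(Z,E) = max(1, 1) = 1
d(Z,F) = max(21, 19) = 21
d(Z,G) = max(13, 10) = 13
The smallest is to E, so Z lies in the Voronoi region of E.

E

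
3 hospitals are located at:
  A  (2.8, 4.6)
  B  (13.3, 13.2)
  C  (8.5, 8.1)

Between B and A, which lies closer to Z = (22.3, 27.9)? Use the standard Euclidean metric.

B

Compare squared distances:
|ZB|² = (22.3−13.3)² + (27.9−13.2)² = 81 + 216.09 = 297.09
|ZA|² = (22.3−2.8)² + (27.9−4.6)² = 380.25 + 542.89 = 923.14
297.09 < 923.14, so B is closer.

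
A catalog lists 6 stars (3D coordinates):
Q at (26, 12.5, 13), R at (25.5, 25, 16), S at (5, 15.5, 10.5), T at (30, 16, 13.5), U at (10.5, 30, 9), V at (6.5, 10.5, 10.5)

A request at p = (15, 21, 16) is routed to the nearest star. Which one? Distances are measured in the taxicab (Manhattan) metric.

R

d(p,Q) = |15−26| + |21−12.5| + |16−13| = 11 + 8.5 + 3 = 22.5
d(p,R) = |15−25.5| + |21−25| + |16−16| = 10.5 + 4 + 0 = 14.5
d(p,S) = |15−5| + |21−15.5| + |16−10.5| = 10 + 5.5 + 5.5 = 21
d(p,T) = |15−30| + |21−16| + |16−13.5| = 15 + 5 + 2.5 = 22.5
d(p,U) = |15−10.5| + |21−30| + |16−9| = 4.5 + 9 + 7 = 20.5
d(p,V) = |15−6.5| + |21−10.5| + |16−10.5| = 8.5 + 10.5 + 5.5 = 24.5
R is nearest.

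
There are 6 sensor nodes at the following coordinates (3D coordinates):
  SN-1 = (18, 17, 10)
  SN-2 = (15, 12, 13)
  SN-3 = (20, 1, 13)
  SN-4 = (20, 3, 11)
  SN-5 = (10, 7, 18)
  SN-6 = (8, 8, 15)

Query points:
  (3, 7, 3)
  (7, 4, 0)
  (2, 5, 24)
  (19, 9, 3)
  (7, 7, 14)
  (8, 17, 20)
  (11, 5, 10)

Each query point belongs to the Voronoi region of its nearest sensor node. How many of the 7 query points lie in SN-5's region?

(3, 7, 3) — d² to each: SN-1:374, SN-2:269, SN-3:425, SN-4:369, SN-5:274, SN-6:170 → nearest is SN-6
(7, 4, 0) — d² to each: SN-1:390, SN-2:297, SN-3:347, SN-4:291, SN-5:342, SN-6:242 → nearest is SN-6
(2, 5, 24) — d² to each: SN-1:596, SN-2:339, SN-3:461, SN-4:497, SN-5:104, SN-6:126 → nearest is SN-5
(19, 9, 3) — d² to each: SN-1:114, SN-2:125, SN-3:165, SN-4:101, SN-5:310, SN-6:266 → nearest is SN-4
(7, 7, 14) — d² to each: SN-1:237, SN-2:90, SN-3:206, SN-4:194, SN-5:25, SN-6:3 → nearest is SN-6
(8, 17, 20) — d² to each: SN-1:200, SN-2:123, SN-3:449, SN-4:421, SN-5:108, SN-6:106 → nearest is SN-6
(11, 5, 10) — d² to each: SN-1:193, SN-2:74, SN-3:106, SN-4:86, SN-5:69, SN-6:43 → nearest is SN-6
1 of the 7 points has SN-5 as nearest.

1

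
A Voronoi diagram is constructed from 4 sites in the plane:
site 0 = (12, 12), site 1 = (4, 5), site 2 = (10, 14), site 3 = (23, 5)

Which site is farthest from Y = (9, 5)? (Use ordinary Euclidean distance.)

site 3

Since √ is increasing, it suffices to compare squared distances:
d²(Y, site 0) = (9−12)² + (5−12)² = 9 + 49 = 58
d²(Y, site 1) = (9−4)² + (5−5)² = 25 + 0 = 25
d²(Y, site 2) = (9−10)² + (5−14)² = 1 + 81 = 82
d²(Y, site 3) = (9−23)² + (5−5)² = 196 + 0 = 196
The largest is to site 3.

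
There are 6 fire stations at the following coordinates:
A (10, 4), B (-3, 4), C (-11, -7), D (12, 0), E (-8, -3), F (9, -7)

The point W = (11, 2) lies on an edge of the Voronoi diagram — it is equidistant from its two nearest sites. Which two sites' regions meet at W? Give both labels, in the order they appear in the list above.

A and D

Squared distances from W to each site:
|WA|² = (11−10)² + (2−4)² = 1 + 4 = 5
|WB|² = (11−(-3))² + (2−4)² = 196 + 4 = 200
|WC|² = (11−(-11))² + (2−(-7))² = 484 + 81 = 565
|WD|² = (11−12)² + (2−0)² = 1 + 4 = 5
|WE|² = (11−(-8))² + (2−(-3))² = 361 + 25 = 386
|WF|² = (11−9)² + (2−(-7))² = 4 + 81 = 85
W is equidistant from A and D (both at squared distance 5), and every other site is strictly farther — so W lies on the A–D Voronoi edge.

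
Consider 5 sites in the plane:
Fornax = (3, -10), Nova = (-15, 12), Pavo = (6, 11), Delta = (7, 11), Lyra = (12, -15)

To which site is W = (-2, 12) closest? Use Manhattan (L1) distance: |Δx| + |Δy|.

Pavo

d(W, Fornax) = |-2−3| + |12−(-10)| = 5 + 22 = 27
d(W, Nova) = |-2−(-15)| + |12−12| = 13 + 0 = 13
d(W, Pavo) = |-2−6| + |12−11| = 8 + 1 = 9
d(W, Delta) = |-2−7| + |12−11| = 9 + 1 = 10
d(W, Lyra) = |-2−12| + |12−(-15)| = 14 + 27 = 41
The smallest is to Pavo, so W lies in the Voronoi region of Pavo.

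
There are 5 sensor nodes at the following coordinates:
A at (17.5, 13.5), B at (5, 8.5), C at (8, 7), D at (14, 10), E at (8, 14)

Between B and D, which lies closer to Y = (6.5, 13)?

B

Compare squared distances:
|YB|² = (6.5−5)² + (13−8.5)² = 2.25 + 20.25 = 22.5
|YD|² = (6.5−14)² + (13−10)² = 56.25 + 9 = 65.25
22.5 < 65.25, so B is closer.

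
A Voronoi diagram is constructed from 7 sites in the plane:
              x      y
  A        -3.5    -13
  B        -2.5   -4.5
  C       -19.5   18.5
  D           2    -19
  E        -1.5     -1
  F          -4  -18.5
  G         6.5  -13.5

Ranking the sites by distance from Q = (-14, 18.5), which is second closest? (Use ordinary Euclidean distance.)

Squared Euclidean distances:
|QA|² = (-14−(-3.5))² + (18.5−(-13))² = 110.25 + 992.25 = 1102.5
|QB|² = (-14−(-2.5))² + (18.5−(-4.5))² = 132.25 + 529 = 661.25
|QC|² = (-14−(-19.5))² + (18.5−18.5)² = 30.25 + 0 = 30.25
|QD|² = (-14−2)² + (18.5−(-19))² = 256 + 1406.25 = 1662.25
|QE|² = (-14−(-1.5))² + (18.5−(-1))² = 156.25 + 380.25 = 536.5
|QF|² = (-14−(-4))² + (18.5−(-18.5))² = 100 + 1369 = 1469
|QG|² = (-14−6.5)² + (18.5−(-13.5))² = 420.25 + 1024 = 1444.25
Sorted ascending: C, E, B, … — the second-nearest is E.

E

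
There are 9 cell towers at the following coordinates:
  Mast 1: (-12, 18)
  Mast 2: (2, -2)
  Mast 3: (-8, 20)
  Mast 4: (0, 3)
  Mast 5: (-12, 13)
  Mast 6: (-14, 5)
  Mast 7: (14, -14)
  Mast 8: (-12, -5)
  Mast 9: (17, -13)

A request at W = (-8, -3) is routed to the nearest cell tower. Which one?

Mast 8

Compare squared distances (the ordering matches that of the actual distances):
d²(W, Mast 1) = (-8−(-12))² + (-3−18)² = 16 + 441 = 457
d²(W, Mast 2) = (-8−2)² + (-3−(-2))² = 100 + 1 = 101
d²(W, Mast 3) = (-8−(-8))² + (-3−20)² = 0 + 529 = 529
d²(W, Mast 4) = (-8−0)² + (-3−3)² = 64 + 36 = 100
d²(W, Mast 5) = (-8−(-12))² + (-3−13)² = 16 + 256 = 272
d²(W, Mast 6) = (-8−(-14))² + (-3−5)² = 36 + 64 = 100
d²(W, Mast 7) = (-8−14)² + (-3−(-14))² = 484 + 121 = 605
d²(W, Mast 8) = (-8−(-12))² + (-3−(-5))² = 16 + 4 = 20
d²(W, Mast 9) = (-8−17)² + (-3−(-13))² = 625 + 100 = 725
Mast 8 is nearest.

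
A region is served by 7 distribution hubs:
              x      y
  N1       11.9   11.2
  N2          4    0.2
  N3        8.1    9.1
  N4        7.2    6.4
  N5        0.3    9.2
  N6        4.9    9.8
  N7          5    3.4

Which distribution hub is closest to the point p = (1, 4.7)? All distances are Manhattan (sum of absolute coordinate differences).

N5

d(p,N1) = |1−11.9| + |4.7−11.2| = 10.9 + 6.5 = 17.4
d(p,N2) = |1−4| + |4.7−0.2| = 3 + 4.5 = 7.5
d(p,N3) = |1−8.1| + |4.7−9.1| = 7.1 + 4.4 = 11.5
d(p,N4) = |1−7.2| + |4.7−6.4| = 6.2 + 1.7 = 7.9
d(p,N5) = |1−0.3| + |4.7−9.2| = 0.7 + 4.5 = 5.2
d(p,N6) = |1−4.9| + |4.7−9.8| = 3.9 + 5.1 = 9
d(p,N7) = |1−5| + |4.7−3.4| = 4 + 1.3 = 5.3
N5 is nearest.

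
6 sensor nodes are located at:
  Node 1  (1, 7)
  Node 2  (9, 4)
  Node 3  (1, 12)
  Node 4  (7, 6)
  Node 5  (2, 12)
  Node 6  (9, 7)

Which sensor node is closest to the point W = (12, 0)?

Since √ is increasing, it suffices to compare squared distances:
d²(W, Node 1) = (12−1)² + (0−7)² = 121 + 49 = 170
d²(W, Node 2) = (12−9)² + (0−4)² = 9 + 16 = 25
d²(W, Node 3) = (12−1)² + (0−12)² = 121 + 144 = 265
d²(W, Node 4) = (12−7)² + (0−6)² = 25 + 36 = 61
d²(W, Node 5) = (12−2)² + (0−12)² = 100 + 144 = 244
d²(W, Node 6) = (12−9)² + (0−7)² = 9 + 49 = 58
The smallest is to Node 2, so W lies in the Voronoi region of Node 2.

Node 2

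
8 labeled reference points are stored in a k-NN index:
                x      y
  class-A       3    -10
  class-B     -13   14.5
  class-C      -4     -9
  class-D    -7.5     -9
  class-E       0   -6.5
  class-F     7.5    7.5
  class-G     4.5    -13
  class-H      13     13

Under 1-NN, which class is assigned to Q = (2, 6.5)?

Compare squared distances (the ordering matches that of the actual distances):
d²(Q, class-A) = (2−3)² + (6.5−(-10))² = 1 + 272.25 = 273.25
d²(Q, class-B) = (2−(-13))² + (6.5−14.5)² = 225 + 64 = 289
d²(Q, class-C) = (2−(-4))² + (6.5−(-9))² = 36 + 240.25 = 276.25
d²(Q, class-D) = (2−(-7.5))² + (6.5−(-9))² = 90.25 + 240.25 = 330.5
d²(Q, class-E) = (2−0)² + (6.5−(-6.5))² = 4 + 169 = 173
d²(Q, class-F) = (2−7.5)² + (6.5−7.5)² = 30.25 + 1 = 31.25
d²(Q, class-G) = (2−4.5)² + (6.5−(-13))² = 6.25 + 380.25 = 386.5
d²(Q, class-H) = (2−13)² + (6.5−13)² = 121 + 42.25 = 163.25
class-F is nearest.

class-F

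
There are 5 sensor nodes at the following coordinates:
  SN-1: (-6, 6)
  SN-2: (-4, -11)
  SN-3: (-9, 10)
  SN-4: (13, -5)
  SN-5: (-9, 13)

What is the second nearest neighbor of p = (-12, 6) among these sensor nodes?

Compare squared distances (the ordering matches that of the actual distances):
d²(p, SN-1) = 36 + 0 = 36
d²(p, SN-2) = 64 + 289 = 353
d²(p, SN-3) = 9 + 16 = 25
d²(p, SN-4) = 625 + 121 = 746
d²(p, SN-5) = 9 + 49 = 58
Sorted ascending: SN-3, SN-1, SN-5, … — the second-nearest is SN-1.

SN-1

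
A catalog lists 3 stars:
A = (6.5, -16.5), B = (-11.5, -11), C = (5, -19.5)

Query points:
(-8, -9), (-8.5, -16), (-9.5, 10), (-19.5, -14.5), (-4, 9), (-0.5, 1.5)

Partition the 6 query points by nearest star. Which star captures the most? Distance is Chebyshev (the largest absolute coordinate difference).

(-8, -9) — d to each: A:14.5, B:3.5, C:13 → nearest is B
(-8.5, -16) — d to each: A:15, B:5, C:13.5 → nearest is B
(-9.5, 10) — d to each: A:26.5, B:21, C:29.5 → nearest is B
(-19.5, -14.5) — d to each: A:26, B:8, C:24.5 → nearest is B
(-4, 9) — d to each: A:25.5, B:20, C:28.5 → nearest is B
(-0.5, 1.5) — d to each: A:18, B:12.5, C:21 → nearest is B
Tally — B:6. B captures the most (6).

B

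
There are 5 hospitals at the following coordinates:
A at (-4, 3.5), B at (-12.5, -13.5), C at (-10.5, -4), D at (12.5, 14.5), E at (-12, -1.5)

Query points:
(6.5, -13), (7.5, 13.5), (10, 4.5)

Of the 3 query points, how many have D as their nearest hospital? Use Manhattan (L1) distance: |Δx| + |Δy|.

(6.5, -13) — d to each: A:27, B:19.5, C:26, D:33.5, E:30 → nearest is B
(7.5, 13.5) — d to each: A:21.5, B:47, C:35.5, D:6, E:34.5 → nearest is D
(10, 4.5) — d to each: A:15, B:40.5, C:29, D:12.5, E:28 → nearest is D
2 of the 3 points have D as nearest.

2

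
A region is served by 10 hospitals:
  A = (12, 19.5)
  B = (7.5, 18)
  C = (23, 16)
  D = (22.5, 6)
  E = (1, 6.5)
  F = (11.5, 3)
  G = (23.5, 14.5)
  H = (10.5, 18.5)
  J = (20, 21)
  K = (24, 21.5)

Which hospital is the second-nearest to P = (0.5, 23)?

Compare squared distances (the ordering matches that of the actual distances):
|PA|² = 132.25 + 12.25 = 144.5
|PB|² = 49 + 25 = 74
|PC|² = 506.25 + 49 = 555.25
|PD|² = 484 + 289 = 773
|PE|² = 0.25 + 272.25 = 272.5
|PF|² = 121 + 400 = 521
|PG|² = 529 + 72.25 = 601.25
|PH|² = 100 + 20.25 = 120.25
|PJ|² = 380.25 + 4 = 384.25
|PK|² = 552.25 + 2.25 = 554.5
Sorted ascending: B, H, A, … — the second-nearest is H.

H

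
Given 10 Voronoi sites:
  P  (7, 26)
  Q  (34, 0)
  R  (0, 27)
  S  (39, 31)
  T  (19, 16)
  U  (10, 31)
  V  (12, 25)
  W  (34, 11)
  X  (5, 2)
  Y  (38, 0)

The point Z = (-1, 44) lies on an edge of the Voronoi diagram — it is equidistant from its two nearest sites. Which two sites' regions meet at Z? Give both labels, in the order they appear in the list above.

R and U

Squared distances from Z to each site:
|ZP|² = (-1−7)² + (44−26)² = 64 + 324 = 388
|ZQ|² = (-1−34)² + (44−0)² = 1225 + 1936 = 3161
|ZR|² = (-1−0)² + (44−27)² = 1 + 289 = 290
|ZS|² = (-1−39)² + (44−31)² = 1600 + 169 = 1769
|ZT|² = (-1−19)² + (44−16)² = 400 + 784 = 1184
|ZU|² = (-1−10)² + (44−31)² = 121 + 169 = 290
|ZV|² = (-1−12)² + (44−25)² = 169 + 361 = 530
|ZW|² = (-1−34)² + (44−11)² = 1225 + 1089 = 2314
|ZX|² = (-1−5)² + (44−2)² = 36 + 1764 = 1800
|ZY|² = (-1−38)² + (44−0)² = 1521 + 1936 = 3457
Z is equidistant from R and U (both at squared distance 290), and every other site is strictly farther — so Z lies on the R–U Voronoi edge.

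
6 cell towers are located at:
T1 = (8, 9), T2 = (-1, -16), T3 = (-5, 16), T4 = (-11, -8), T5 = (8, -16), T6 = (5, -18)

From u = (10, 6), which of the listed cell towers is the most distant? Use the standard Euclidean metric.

Squared Euclidean distances:
|uT1|² = (10−8)² + (6−9)² = 4 + 9 = 13
|uT2|² = (10−(-1))² + (6−(-16))² = 121 + 484 = 605
|uT3|² = (10−(-5))² + (6−16)² = 225 + 100 = 325
|uT4|² = (10−(-11))² + (6−(-8))² = 441 + 196 = 637
|uT5|² = (10−8)² + (6−(-16))² = 4 + 484 = 488
|uT6|² = (10−5)² + (6−(-18))² = 25 + 576 = 601
The largest is to T4.

T4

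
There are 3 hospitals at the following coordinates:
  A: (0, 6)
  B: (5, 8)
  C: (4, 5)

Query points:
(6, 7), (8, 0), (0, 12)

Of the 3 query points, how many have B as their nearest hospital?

(6, 7) — d² to each: A:37, B:2, C:8 → nearest is B
(8, 0) — d² to each: A:100, B:73, C:41 → nearest is C
(0, 12) — d² to each: A:36, B:41, C:65 → nearest is A
1 of the 3 points has B as nearest.

1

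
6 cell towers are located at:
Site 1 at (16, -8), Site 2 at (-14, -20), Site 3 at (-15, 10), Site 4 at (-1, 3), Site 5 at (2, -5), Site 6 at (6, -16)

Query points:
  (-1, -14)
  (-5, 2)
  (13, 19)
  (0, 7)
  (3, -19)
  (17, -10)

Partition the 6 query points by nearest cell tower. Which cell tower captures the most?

(-1, -14) — d² to each: Site 1:325, Site 2:205, Site 3:772, Site 4:289, Site 5:90, Site 6:53 → nearest is Site 6
(-5, 2) — d² to each: Site 1:541, Site 2:565, Site 3:164, Site 4:17, Site 5:98, Site 6:445 → nearest is Site 4
(13, 19) — d² to each: Site 1:738, Site 2:2250, Site 3:865, Site 4:452, Site 5:697, Site 6:1274 → nearest is Site 4
(0, 7) — d² to each: Site 1:481, Site 2:925, Site 3:234, Site 4:17, Site 5:148, Site 6:565 → nearest is Site 4
(3, -19) — d² to each: Site 1:290, Site 2:290, Site 3:1165, Site 4:500, Site 5:197, Site 6:18 → nearest is Site 6
(17, -10) — d² to each: Site 1:5, Site 2:1061, Site 3:1424, Site 4:493, Site 5:250, Site 6:157 → nearest is Site 1
Tally — Site 1:1, Site 4:3, Site 6:2. Site 4 captures the most (3).

Site 4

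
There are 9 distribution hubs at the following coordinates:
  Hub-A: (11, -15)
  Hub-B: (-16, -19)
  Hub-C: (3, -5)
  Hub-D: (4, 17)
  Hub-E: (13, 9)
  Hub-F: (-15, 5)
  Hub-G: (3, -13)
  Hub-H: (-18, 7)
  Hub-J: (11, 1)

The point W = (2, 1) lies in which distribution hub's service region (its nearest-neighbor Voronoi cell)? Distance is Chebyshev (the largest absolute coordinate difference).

Hub-C

d(W, Hub-A) = max(9, 16) = 16
d(W, Hub-B) = max(18, 20) = 20
d(W, Hub-C) = max(1, 6) = 6
d(W, Hub-D) = max(2, 16) = 16
d(W, Hub-E) = max(11, 8) = 11
d(W, Hub-F) = max(17, 4) = 17
d(W, Hub-G) = max(1, 14) = 14
d(W, Hub-H) = max(20, 6) = 20
d(W, Hub-J) = max(9, 0) = 9
Hub-C is nearest.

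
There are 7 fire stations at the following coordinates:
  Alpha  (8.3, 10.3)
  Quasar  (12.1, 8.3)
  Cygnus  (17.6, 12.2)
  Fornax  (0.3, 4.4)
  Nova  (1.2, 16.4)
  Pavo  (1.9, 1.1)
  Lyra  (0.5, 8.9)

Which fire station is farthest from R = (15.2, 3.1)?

Compare squared distances (the ordering matches that of the actual distances):
d²(R, Alpha) = (15.2−8.3)² + (3.1−10.3)² = 47.61 + 51.84 = 99.45
d²(R, Quasar) = (15.2−12.1)² + (3.1−8.3)² = 9.61 + 27.04 = 36.65
d²(R, Cygnus) = (15.2−17.6)² + (3.1−12.2)² = 5.76 + 82.81 = 88.57
d²(R, Fornax) = (15.2−0.3)² + (3.1−4.4)² = 222.01 + 1.69 = 223.7
d²(R, Nova) = (15.2−1.2)² + (3.1−16.4)² = 196 + 176.89 = 372.89
d²(R, Pavo) = (15.2−1.9)² + (3.1−1.1)² = 176.89 + 4 = 180.89
d²(R, Lyra) = (15.2−0.5)² + (3.1−8.9)² = 216.09 + 33.64 = 249.73
The largest is to Nova.

Nova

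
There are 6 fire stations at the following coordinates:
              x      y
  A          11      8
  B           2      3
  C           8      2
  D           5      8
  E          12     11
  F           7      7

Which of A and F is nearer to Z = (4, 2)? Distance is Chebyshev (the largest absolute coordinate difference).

F

d(Z,A) = max(7, 6) = 7
d(Z,F) = max(3, 5) = 5
7 > 5, so F is closer.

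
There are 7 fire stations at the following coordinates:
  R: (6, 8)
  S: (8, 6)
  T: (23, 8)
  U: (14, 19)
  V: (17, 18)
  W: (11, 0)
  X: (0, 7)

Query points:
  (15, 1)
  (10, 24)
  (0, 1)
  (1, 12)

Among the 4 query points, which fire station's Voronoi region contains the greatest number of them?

X

(15, 1) — d² to each: R:130, S:74, T:113, U:325, V:293, W:17, X:261 → nearest is W
(10, 24) — d² to each: R:272, S:328, T:425, U:41, V:85, W:577, X:389 → nearest is U
(0, 1) — d² to each: R:85, S:89, T:578, U:520, V:578, W:122, X:36 → nearest is X
(1, 12) — d² to each: R:41, S:85, T:500, U:218, V:292, W:244, X:26 → nearest is X
Tally — U:1, W:1, X:2. X captures the most (2).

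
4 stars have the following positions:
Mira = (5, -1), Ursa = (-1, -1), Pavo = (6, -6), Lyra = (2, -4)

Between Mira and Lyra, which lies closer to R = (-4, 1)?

Lyra

Compare squared distances:
d²(R, Mira) = (-4−5)² + (1−(-1))² = 81 + 4 = 85
d²(R, Lyra) = (-4−2)² + (1−(-4))² = 36 + 25 = 61
85 > 61, so Lyra is closer.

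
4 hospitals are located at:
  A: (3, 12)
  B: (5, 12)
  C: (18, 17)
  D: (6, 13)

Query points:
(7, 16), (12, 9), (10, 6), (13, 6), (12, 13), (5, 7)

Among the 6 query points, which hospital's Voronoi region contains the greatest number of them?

D

(7, 16) — d² to each: A:32, B:20, C:122, D:10 → nearest is D
(12, 9) — d² to each: A:90, B:58, C:100, D:52 → nearest is D
(10, 6) — d² to each: A:85, B:61, C:185, D:65 → nearest is B
(13, 6) — d² to each: A:136, B:100, C:146, D:98 → nearest is D
(12, 13) — d² to each: A:82, B:50, C:52, D:36 → nearest is D
(5, 7) — d² to each: A:29, B:25, C:269, D:37 → nearest is B
Tally — B:2, D:4. D captures the most (4).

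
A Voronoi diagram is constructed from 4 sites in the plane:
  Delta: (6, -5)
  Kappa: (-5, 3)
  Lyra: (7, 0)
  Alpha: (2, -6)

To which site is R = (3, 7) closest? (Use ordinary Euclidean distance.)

Lyra

Compare squared distances (the ordering matches that of the actual distances):
d²(R, Delta) = (3−6)² + (7−(-5))² = 9 + 144 = 153
d²(R, Kappa) = (3−(-5))² + (7−3)² = 64 + 16 = 80
d²(R, Lyra) = (3−7)² + (7−0)² = 16 + 49 = 65
d²(R, Alpha) = (3−2)² + (7−(-6))² = 1 + 169 = 170
Lyra is nearest.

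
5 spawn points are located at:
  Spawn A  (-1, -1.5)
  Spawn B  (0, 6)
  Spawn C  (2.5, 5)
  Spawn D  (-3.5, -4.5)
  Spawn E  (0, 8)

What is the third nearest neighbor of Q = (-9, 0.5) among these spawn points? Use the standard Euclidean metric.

Spawn B

Since √ is increasing, it suffices to compare squared distances:
d²(Q, Spawn A) = (-9−(-1))² + (0.5−(-1.5))² = 64 + 4 = 68
d²(Q, Spawn B) = (-9−0)² + (0.5−6)² = 81 + 30.25 = 111.25
d²(Q, Spawn C) = (-9−2.5)² + (0.5−5)² = 132.25 + 20.25 = 152.5
d²(Q, Spawn D) = (-9−(-3.5))² + (0.5−(-4.5))² = 30.25 + 25 = 55.25
d²(Q, Spawn E) = (-9−0)² + (0.5−8)² = 81 + 56.25 = 137.25
Sorted ascending: Spawn D, Spawn A, Spawn B, Spawn E, … — the third-nearest is Spawn B.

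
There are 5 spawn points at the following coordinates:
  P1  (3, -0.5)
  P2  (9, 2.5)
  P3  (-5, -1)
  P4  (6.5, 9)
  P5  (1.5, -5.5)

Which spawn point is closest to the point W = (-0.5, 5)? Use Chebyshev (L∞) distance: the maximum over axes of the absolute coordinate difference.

P1

d(W,P1) = max(3.5, 5.5) = 5.5
d(W,P2) = max(9.5, 2.5) = 9.5
d(W,P3) = max(4.5, 6) = 6
d(W,P4) = max(7, 4) = 7
d(W,P5) = max(2, 10.5) = 10.5
The smallest is to P1, so W lies in the Voronoi region of P1.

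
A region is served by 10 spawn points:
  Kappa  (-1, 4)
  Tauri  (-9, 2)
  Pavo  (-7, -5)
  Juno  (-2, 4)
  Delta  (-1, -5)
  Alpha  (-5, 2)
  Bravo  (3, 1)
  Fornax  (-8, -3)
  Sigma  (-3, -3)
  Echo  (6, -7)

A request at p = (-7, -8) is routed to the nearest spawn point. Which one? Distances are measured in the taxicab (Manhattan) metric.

Pavo

d(p, Kappa) = 6 + 12 = 18
d(p, Tauri) = 2 + 10 = 12
d(p, Pavo) = 0 + 3 = 3
d(p, Juno) = 5 + 12 = 17
d(p, Delta) = 6 + 3 = 9
d(p, Alpha) = 2 + 10 = 12
d(p, Bravo) = 10 + 9 = 19
d(p, Fornax) = 1 + 5 = 6
d(p, Sigma) = 4 + 5 = 9
d(p, Echo) = 13 + 1 = 14
The smallest is to Pavo, so p lies in the Voronoi region of Pavo.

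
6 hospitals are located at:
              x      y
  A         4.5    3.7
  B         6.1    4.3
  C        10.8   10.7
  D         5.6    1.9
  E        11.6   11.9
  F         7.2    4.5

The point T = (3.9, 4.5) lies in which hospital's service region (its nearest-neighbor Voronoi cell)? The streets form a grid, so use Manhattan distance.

A

d(T,A) = |3.9−4.5| + |4.5−3.7| = 0.6 + 0.8 = 1.4
d(T,B) = |3.9−6.1| + |4.5−4.3| = 2.2 + 0.2 = 2.4
d(T,C) = |3.9−10.8| + |4.5−10.7| = 6.9 + 6.2 = 13.1
d(T,D) = |3.9−5.6| + |4.5−1.9| = 1.7 + 2.6 = 4.3
d(T,E) = |3.9−11.6| + |4.5−11.9| = 7.7 + 7.4 = 15.1
d(T,F) = |3.9−7.2| + |4.5−4.5| = 3.3 + 0 = 3.3
A is nearest.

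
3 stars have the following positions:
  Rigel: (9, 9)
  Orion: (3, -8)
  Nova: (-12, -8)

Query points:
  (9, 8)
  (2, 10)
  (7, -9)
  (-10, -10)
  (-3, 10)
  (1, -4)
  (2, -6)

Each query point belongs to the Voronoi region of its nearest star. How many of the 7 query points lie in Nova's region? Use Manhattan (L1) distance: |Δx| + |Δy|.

1

(9, 8) — d to each: Rigel:1, Orion:22, Nova:37 → nearest is Rigel
(2, 10) — d to each: Rigel:8, Orion:19, Nova:32 → nearest is Rigel
(7, -9) — d to each: Rigel:20, Orion:5, Nova:20 → nearest is Orion
(-10, -10) — d to each: Rigel:38, Orion:15, Nova:4 → nearest is Nova
(-3, 10) — d to each: Rigel:13, Orion:24, Nova:27 → nearest is Rigel
(1, -4) — d to each: Rigel:21, Orion:6, Nova:17 → nearest is Orion
(2, -6) — d to each: Rigel:22, Orion:3, Nova:16 → nearest is Orion
1 of the 7 points has Nova as nearest.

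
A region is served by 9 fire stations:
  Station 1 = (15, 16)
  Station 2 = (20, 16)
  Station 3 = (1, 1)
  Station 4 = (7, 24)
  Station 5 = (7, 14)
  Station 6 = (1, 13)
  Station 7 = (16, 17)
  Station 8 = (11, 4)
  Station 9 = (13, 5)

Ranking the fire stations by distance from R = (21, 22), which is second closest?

Squared Euclidean distances:
d²(R, Station 1) = (21−15)² + (22−16)² = 36 + 36 = 72
d²(R, Station 2) = (21−20)² + (22−16)² = 1 + 36 = 37
d²(R, Station 3) = (21−1)² + (22−1)² = 400 + 441 = 841
d²(R, Station 4) = (21−7)² + (22−24)² = 196 + 4 = 200
d²(R, Station 5) = (21−7)² + (22−14)² = 196 + 64 = 260
d²(R, Station 6) = (21−1)² + (22−13)² = 400 + 81 = 481
d²(R, Station 7) = (21−16)² + (22−17)² = 25 + 25 = 50
d²(R, Station 8) = (21−11)² + (22−4)² = 100 + 324 = 424
d²(R, Station 9) = (21−13)² + (22−5)² = 64 + 289 = 353
Sorted ascending: Station 2, Station 7, Station 1, … — the second-nearest is Station 7.

Station 7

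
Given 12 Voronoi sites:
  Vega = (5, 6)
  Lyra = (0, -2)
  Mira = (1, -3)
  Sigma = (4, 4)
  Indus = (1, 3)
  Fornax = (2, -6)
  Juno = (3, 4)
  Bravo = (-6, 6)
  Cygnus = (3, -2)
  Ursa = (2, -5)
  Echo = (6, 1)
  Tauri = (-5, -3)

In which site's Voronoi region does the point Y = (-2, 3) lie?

Indus

Since √ is increasing, it suffices to compare squared distances:
d²(Y, Vega) = (-2−5)² + (3−6)² = 49 + 9 = 58
d²(Y, Lyra) = (-2−0)² + (3−(-2))² = 4 + 25 = 29
d²(Y, Mira) = (-2−1)² + (3−(-3))² = 9 + 36 = 45
d²(Y, Sigma) = (-2−4)² + (3−4)² = 36 + 1 = 37
d²(Y, Indus) = (-2−1)² + (3−3)² = 9 + 0 = 9
d²(Y, Fornax) = (-2−2)² + (3−(-6))² = 16 + 81 = 97
d²(Y, Juno) = (-2−3)² + (3−4)² = 25 + 1 = 26
d²(Y, Bravo) = (-2−(-6))² + (3−6)² = 16 + 9 = 25
d²(Y, Cygnus) = (-2−3)² + (3−(-2))² = 25 + 25 = 50
d²(Y, Ursa) = (-2−2)² + (3−(-5))² = 16 + 64 = 80
d²(Y, Echo) = (-2−6)² + (3−1)² = 64 + 4 = 68
d²(Y, Tauri) = (-2−(-5))² + (3−(-3))² = 9 + 36 = 45
Indus is nearest.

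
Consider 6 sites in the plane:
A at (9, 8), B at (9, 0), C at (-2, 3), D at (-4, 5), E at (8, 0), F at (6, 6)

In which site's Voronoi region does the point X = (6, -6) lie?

Squared Euclidean distances:
|XA|² = (6−9)² + (-6−8)² = 9 + 196 = 205
|XB|² = (6−9)² + (-6−0)² = 9 + 36 = 45
|XC|² = (6−(-2))² + (-6−3)² = 64 + 81 = 145
|XD|² = (6−(-4))² + (-6−5)² = 100 + 121 = 221
|XE|² = (6−8)² + (-6−0)² = 4 + 36 = 40
|XF|² = (6−6)² + (-6−6)² = 0 + 144 = 144
The smallest is to E, so X lies in the Voronoi region of E.

E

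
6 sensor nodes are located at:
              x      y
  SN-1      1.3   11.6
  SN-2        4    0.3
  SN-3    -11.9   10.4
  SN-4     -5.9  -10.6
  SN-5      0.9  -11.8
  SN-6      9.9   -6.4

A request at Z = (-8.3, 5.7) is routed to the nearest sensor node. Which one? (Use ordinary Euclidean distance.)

SN-3

Compare squared distances (the ordering matches that of the actual distances):
d²(Z, SN-1) = (-8.3−1.3)² + (5.7−11.6)² = 92.16 + 34.81 = 126.97
d²(Z, SN-2) = (-8.3−4)² + (5.7−0.3)² = 151.29 + 29.16 = 180.45
d²(Z, SN-3) = (-8.3−(-11.9))² + (5.7−10.4)² = 12.96 + 22.09 = 35.05
d²(Z, SN-4) = (-8.3−(-5.9))² + (5.7−(-10.6))² = 5.76 + 265.69 = 271.45
d²(Z, SN-5) = (-8.3−0.9)² + (5.7−(-11.8))² = 84.64 + 306.25 = 390.89
d²(Z, SN-6) = (-8.3−9.9)² + (5.7−(-6.4))² = 331.24 + 146.41 = 477.65
SN-3 is nearest.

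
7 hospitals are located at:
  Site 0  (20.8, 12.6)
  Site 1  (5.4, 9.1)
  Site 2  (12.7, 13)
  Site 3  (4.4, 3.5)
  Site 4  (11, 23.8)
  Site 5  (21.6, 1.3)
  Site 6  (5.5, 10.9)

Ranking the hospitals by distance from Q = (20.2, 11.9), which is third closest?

Site 5

Squared Euclidean distances:
d²(Q, Site 0) = (20.2−20.8)² + (11.9−12.6)² = 0.36 + 0.49 = 0.85
d²(Q, Site 1) = (20.2−5.4)² + (11.9−9.1)² = 219.04 + 7.84 = 226.88
d²(Q, Site 2) = (20.2−12.7)² + (11.9−13)² = 56.25 + 1.21 = 57.46
d²(Q, Site 3) = (20.2−4.4)² + (11.9−3.5)² = 249.64 + 70.56 = 320.2
d²(Q, Site 4) = (20.2−11)² + (11.9−23.8)² = 84.64 + 141.61 = 226.25
d²(Q, Site 5) = (20.2−21.6)² + (11.9−1.3)² = 1.96 + 112.36 = 114.32
d²(Q, Site 6) = (20.2−5.5)² + (11.9−10.9)² = 216.09 + 1 = 217.09
Sorted ascending: Site 0, Site 2, Site 5, Site 6, … — the third-nearest is Site 5.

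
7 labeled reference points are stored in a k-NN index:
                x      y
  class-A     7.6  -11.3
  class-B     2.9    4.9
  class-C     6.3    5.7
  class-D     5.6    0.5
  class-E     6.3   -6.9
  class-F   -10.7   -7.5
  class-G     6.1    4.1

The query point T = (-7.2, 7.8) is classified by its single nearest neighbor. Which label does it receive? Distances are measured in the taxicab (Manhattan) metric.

class-B

d(T, class-A) = 14.8 + 19.1 = 33.9
d(T, class-B) = 10.1 + 2.9 = 13
d(T, class-C) = 13.5 + 2.1 = 15.6
d(T, class-D) = 12.8 + 7.3 = 20.1
d(T, class-E) = 13.5 + 14.7 = 28.2
d(T, class-F) = 3.5 + 15.3 = 18.8
d(T, class-G) = 13.3 + 3.7 = 17
Minimum is at class-B.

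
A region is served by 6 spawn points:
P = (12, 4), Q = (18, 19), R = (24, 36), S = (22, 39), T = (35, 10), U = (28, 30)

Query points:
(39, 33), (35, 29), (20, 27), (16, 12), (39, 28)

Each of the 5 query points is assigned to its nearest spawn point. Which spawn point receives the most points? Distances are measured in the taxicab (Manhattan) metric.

(39, 33) — d to each: P:56, Q:35, R:18, S:23, T:27, U:14 → nearest is U
(35, 29) — d to each: P:48, Q:27, R:18, S:23, T:19, U:8 → nearest is U
(20, 27) — d to each: P:31, Q:10, R:13, S:14, T:32, U:11 → nearest is Q
(16, 12) — d to each: P:12, Q:9, R:32, S:33, T:21, U:30 → nearest is Q
(39, 28) — d to each: P:51, Q:30, R:23, S:28, T:22, U:13 → nearest is U
Tally — Q:2, U:3. U captures the most (3).

U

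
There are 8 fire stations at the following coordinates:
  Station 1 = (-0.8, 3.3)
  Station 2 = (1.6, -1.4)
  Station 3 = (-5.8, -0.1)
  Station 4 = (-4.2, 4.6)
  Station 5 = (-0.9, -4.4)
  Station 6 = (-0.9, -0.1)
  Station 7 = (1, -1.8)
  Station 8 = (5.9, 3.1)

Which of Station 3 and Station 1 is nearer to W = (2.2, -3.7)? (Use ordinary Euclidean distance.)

Station 1

Compare squared distances:
d²(W, Station 3) = (2.2−(-5.8))² + (-3.7−(-0.1))² = 64 + 12.96 = 76.96
d²(W, Station 1) = (2.2−(-0.8))² + (-3.7−3.3)² = 9 + 49 = 58
76.96 > 58, so Station 1 is closer.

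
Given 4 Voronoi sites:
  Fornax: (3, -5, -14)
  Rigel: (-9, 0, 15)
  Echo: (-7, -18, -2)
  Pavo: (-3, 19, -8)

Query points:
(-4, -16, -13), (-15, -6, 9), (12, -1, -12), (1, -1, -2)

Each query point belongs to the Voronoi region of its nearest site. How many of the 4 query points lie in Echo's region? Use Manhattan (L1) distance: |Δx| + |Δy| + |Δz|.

1

(-4, -16, -13) — d to each: Fornax:19, Rigel:49, Echo:16, Pavo:41 → nearest is Echo
(-15, -6, 9) — d to each: Fornax:42, Rigel:18, Echo:31, Pavo:54 → nearest is Rigel
(12, -1, -12) — d to each: Fornax:15, Rigel:49, Echo:46, Pavo:39 → nearest is Fornax
(1, -1, -2) — d to each: Fornax:18, Rigel:28, Echo:25, Pavo:30 → nearest is Fornax
1 of the 4 points has Echo as nearest.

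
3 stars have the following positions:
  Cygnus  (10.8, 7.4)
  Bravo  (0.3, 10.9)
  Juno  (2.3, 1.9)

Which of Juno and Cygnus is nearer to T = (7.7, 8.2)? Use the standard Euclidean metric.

Cygnus

Compare squared distances:
d²(T, Juno) = (7.7−2.3)² + (8.2−1.9)² = 29.16 + 39.69 = 68.85
d²(T, Cygnus) = (7.7−10.8)² + (8.2−7.4)² = 9.61 + 0.64 = 10.25
68.85 > 10.25, so Cygnus is closer.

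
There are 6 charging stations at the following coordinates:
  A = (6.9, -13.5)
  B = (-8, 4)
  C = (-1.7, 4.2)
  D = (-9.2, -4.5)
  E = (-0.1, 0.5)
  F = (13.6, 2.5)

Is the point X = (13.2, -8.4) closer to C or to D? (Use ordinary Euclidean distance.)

C

Compare squared distances:
|XC|² = (13.2−(-1.7))² + (-8.4−4.2)² = 222.01 + 158.76 = 380.77
|XD|² = (13.2−(-9.2))² + (-8.4−(-4.5))² = 501.76 + 15.21 = 516.97
380.77 < 516.97, so C is closer.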